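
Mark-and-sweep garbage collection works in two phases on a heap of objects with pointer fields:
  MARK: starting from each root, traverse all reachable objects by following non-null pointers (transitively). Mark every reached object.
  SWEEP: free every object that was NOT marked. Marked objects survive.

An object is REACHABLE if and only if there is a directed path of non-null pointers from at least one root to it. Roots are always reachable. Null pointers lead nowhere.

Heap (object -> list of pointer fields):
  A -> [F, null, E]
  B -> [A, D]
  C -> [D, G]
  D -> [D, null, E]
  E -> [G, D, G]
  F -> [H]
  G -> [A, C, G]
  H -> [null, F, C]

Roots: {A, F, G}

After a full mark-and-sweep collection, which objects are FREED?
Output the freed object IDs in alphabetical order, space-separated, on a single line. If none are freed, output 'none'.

Answer: B

Derivation:
Roots: A F G
Mark A: refs=F null E, marked=A
Mark F: refs=H, marked=A F
Mark G: refs=A C G, marked=A F G
Mark E: refs=G D G, marked=A E F G
Mark H: refs=null F C, marked=A E F G H
Mark C: refs=D G, marked=A C E F G H
Mark D: refs=D null E, marked=A C D E F G H
Unmarked (collected): B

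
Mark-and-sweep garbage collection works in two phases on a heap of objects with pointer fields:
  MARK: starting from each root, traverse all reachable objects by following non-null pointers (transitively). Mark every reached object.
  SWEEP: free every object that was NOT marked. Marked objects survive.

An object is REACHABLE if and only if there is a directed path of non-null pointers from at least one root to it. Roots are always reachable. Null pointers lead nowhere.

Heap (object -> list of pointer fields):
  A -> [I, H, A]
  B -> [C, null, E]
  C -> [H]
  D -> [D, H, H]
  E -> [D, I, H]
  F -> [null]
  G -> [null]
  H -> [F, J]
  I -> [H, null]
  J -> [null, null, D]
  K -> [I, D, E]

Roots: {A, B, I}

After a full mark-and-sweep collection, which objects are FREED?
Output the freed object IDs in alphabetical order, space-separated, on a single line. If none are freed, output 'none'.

Roots: A B I
Mark A: refs=I H A, marked=A
Mark B: refs=C null E, marked=A B
Mark I: refs=H null, marked=A B I
Mark H: refs=F J, marked=A B H I
Mark C: refs=H, marked=A B C H I
Mark E: refs=D I H, marked=A B C E H I
Mark F: refs=null, marked=A B C E F H I
Mark J: refs=null null D, marked=A B C E F H I J
Mark D: refs=D H H, marked=A B C D E F H I J
Unmarked (collected): G K

Answer: G K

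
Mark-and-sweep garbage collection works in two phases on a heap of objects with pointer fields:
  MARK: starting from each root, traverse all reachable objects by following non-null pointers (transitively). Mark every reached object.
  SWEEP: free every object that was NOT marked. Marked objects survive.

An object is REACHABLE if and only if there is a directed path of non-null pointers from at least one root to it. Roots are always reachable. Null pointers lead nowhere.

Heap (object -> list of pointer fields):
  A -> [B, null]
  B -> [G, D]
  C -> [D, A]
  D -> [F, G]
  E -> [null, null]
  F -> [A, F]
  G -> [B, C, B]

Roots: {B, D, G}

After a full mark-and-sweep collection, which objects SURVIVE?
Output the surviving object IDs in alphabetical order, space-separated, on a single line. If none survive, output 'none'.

Roots: B D G
Mark B: refs=G D, marked=B
Mark D: refs=F G, marked=B D
Mark G: refs=B C B, marked=B D G
Mark F: refs=A F, marked=B D F G
Mark C: refs=D A, marked=B C D F G
Mark A: refs=B null, marked=A B C D F G
Unmarked (collected): E

Answer: A B C D F G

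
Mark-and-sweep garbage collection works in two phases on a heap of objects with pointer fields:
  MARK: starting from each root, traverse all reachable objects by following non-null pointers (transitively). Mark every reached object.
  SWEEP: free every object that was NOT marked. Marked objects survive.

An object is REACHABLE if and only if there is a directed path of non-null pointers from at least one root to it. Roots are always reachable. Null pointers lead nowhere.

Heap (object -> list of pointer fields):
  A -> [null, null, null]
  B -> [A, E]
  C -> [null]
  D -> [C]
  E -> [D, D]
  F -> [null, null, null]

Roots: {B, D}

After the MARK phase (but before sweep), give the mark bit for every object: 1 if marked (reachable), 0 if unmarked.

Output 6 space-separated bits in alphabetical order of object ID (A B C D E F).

Roots: B D
Mark B: refs=A E, marked=B
Mark D: refs=C, marked=B D
Mark A: refs=null null null, marked=A B D
Mark E: refs=D D, marked=A B D E
Mark C: refs=null, marked=A B C D E
Unmarked (collected): F

Answer: 1 1 1 1 1 0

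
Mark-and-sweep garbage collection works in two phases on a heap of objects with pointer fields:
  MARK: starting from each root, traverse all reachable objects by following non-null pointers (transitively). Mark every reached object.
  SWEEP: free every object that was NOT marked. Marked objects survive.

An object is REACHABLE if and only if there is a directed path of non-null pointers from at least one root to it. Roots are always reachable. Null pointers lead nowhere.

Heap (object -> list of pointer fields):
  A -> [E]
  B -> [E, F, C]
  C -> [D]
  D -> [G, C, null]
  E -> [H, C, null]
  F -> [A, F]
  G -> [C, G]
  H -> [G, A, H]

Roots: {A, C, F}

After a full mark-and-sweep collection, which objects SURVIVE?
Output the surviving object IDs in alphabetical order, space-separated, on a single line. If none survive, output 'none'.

Answer: A C D E F G H

Derivation:
Roots: A C F
Mark A: refs=E, marked=A
Mark C: refs=D, marked=A C
Mark F: refs=A F, marked=A C F
Mark E: refs=H C null, marked=A C E F
Mark D: refs=G C null, marked=A C D E F
Mark H: refs=G A H, marked=A C D E F H
Mark G: refs=C G, marked=A C D E F G H
Unmarked (collected): B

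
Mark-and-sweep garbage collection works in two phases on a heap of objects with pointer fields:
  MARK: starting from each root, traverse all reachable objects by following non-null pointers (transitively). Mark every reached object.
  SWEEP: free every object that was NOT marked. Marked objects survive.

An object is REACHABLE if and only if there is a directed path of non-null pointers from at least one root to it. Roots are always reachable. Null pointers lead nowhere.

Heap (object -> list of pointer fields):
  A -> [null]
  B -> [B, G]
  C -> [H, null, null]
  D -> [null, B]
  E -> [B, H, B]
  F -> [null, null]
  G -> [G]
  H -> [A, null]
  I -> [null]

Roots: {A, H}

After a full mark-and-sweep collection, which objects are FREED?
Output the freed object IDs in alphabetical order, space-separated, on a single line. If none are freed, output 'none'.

Answer: B C D E F G I

Derivation:
Roots: A H
Mark A: refs=null, marked=A
Mark H: refs=A null, marked=A H
Unmarked (collected): B C D E F G I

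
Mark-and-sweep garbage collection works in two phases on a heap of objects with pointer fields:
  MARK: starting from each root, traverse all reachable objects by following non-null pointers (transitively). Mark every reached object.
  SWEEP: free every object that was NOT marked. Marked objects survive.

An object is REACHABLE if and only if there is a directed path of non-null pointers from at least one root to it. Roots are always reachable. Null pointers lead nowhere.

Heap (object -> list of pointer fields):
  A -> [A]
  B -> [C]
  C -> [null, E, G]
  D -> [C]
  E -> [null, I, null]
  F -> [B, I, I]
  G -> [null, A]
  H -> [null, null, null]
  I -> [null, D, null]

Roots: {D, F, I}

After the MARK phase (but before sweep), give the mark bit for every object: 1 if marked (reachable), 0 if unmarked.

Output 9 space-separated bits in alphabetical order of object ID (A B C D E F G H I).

Answer: 1 1 1 1 1 1 1 0 1

Derivation:
Roots: D F I
Mark D: refs=C, marked=D
Mark F: refs=B I I, marked=D F
Mark I: refs=null D null, marked=D F I
Mark C: refs=null E G, marked=C D F I
Mark B: refs=C, marked=B C D F I
Mark E: refs=null I null, marked=B C D E F I
Mark G: refs=null A, marked=B C D E F G I
Mark A: refs=A, marked=A B C D E F G I
Unmarked (collected): H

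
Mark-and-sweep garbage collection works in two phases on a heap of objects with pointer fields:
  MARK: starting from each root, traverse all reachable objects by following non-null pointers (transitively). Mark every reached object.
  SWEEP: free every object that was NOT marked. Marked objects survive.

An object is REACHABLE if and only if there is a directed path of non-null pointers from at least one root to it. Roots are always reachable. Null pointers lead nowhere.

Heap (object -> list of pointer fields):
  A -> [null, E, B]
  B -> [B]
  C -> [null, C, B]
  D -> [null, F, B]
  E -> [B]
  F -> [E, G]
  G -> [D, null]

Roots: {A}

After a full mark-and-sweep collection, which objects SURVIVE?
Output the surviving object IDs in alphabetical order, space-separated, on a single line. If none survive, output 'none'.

Roots: A
Mark A: refs=null E B, marked=A
Mark E: refs=B, marked=A E
Mark B: refs=B, marked=A B E
Unmarked (collected): C D F G

Answer: A B E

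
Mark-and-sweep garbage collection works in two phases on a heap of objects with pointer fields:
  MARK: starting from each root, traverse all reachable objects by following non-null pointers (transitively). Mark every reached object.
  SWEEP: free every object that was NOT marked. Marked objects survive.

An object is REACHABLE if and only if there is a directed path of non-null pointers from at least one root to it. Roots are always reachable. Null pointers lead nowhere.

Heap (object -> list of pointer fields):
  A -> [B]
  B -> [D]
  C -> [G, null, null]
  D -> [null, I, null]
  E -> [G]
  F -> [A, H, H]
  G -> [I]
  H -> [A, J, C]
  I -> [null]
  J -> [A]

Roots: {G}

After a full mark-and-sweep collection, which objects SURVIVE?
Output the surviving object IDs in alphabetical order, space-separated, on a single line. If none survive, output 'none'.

Answer: G I

Derivation:
Roots: G
Mark G: refs=I, marked=G
Mark I: refs=null, marked=G I
Unmarked (collected): A B C D E F H J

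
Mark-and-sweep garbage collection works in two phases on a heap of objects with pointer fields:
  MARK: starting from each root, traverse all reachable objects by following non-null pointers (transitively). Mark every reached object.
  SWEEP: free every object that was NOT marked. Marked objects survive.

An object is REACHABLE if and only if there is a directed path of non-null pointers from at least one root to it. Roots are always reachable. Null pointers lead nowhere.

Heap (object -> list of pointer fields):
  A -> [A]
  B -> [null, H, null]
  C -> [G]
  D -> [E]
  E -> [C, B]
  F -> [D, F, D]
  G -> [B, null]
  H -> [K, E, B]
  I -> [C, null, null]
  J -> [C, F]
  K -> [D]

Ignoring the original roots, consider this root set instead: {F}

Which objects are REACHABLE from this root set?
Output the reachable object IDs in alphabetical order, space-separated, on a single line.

Answer: B C D E F G H K

Derivation:
Roots: F
Mark F: refs=D F D, marked=F
Mark D: refs=E, marked=D F
Mark E: refs=C B, marked=D E F
Mark C: refs=G, marked=C D E F
Mark B: refs=null H null, marked=B C D E F
Mark G: refs=B null, marked=B C D E F G
Mark H: refs=K E B, marked=B C D E F G H
Mark K: refs=D, marked=B C D E F G H K
Unmarked (collected): A I J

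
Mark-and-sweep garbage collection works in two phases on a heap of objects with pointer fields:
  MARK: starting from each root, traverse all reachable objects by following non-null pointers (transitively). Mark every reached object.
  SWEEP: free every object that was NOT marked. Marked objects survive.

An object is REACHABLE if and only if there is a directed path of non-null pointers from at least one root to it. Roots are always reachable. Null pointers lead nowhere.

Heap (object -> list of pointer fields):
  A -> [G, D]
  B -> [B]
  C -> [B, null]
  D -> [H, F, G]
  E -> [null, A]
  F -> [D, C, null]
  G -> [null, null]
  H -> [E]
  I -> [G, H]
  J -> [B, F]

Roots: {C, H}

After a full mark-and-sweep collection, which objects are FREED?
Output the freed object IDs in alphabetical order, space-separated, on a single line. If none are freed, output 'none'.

Answer: I J

Derivation:
Roots: C H
Mark C: refs=B null, marked=C
Mark H: refs=E, marked=C H
Mark B: refs=B, marked=B C H
Mark E: refs=null A, marked=B C E H
Mark A: refs=G D, marked=A B C E H
Mark G: refs=null null, marked=A B C E G H
Mark D: refs=H F G, marked=A B C D E G H
Mark F: refs=D C null, marked=A B C D E F G H
Unmarked (collected): I J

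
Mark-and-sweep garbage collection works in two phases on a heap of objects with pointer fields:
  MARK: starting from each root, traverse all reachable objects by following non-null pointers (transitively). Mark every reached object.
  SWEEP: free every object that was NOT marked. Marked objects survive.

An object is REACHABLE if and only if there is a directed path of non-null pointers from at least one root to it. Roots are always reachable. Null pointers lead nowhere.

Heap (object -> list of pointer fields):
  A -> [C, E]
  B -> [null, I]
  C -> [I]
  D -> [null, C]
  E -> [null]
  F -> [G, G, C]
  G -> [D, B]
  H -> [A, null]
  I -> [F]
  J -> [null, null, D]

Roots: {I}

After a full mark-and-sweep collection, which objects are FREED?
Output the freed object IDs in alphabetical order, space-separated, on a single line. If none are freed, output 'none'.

Roots: I
Mark I: refs=F, marked=I
Mark F: refs=G G C, marked=F I
Mark G: refs=D B, marked=F G I
Mark C: refs=I, marked=C F G I
Mark D: refs=null C, marked=C D F G I
Mark B: refs=null I, marked=B C D F G I
Unmarked (collected): A E H J

Answer: A E H J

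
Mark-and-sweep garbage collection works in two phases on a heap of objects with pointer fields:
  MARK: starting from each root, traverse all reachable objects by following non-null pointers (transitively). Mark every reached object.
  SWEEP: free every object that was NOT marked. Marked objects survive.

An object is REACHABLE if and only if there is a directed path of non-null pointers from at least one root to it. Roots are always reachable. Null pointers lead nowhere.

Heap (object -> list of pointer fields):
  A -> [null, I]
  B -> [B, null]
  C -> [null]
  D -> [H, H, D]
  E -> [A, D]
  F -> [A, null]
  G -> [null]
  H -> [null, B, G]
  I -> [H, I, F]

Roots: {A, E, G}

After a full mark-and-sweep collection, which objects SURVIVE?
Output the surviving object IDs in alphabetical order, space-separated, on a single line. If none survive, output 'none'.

Roots: A E G
Mark A: refs=null I, marked=A
Mark E: refs=A D, marked=A E
Mark G: refs=null, marked=A E G
Mark I: refs=H I F, marked=A E G I
Mark D: refs=H H D, marked=A D E G I
Mark H: refs=null B G, marked=A D E G H I
Mark F: refs=A null, marked=A D E F G H I
Mark B: refs=B null, marked=A B D E F G H I
Unmarked (collected): C

Answer: A B D E F G H I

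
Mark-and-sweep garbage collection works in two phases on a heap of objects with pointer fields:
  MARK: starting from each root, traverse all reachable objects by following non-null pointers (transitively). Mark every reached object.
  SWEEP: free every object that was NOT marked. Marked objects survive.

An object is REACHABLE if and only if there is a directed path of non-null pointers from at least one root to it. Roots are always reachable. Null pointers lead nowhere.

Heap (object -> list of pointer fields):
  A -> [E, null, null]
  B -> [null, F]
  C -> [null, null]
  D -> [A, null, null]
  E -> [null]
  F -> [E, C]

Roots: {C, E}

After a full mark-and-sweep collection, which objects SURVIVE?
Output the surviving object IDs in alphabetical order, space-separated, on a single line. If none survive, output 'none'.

Roots: C E
Mark C: refs=null null, marked=C
Mark E: refs=null, marked=C E
Unmarked (collected): A B D F

Answer: C E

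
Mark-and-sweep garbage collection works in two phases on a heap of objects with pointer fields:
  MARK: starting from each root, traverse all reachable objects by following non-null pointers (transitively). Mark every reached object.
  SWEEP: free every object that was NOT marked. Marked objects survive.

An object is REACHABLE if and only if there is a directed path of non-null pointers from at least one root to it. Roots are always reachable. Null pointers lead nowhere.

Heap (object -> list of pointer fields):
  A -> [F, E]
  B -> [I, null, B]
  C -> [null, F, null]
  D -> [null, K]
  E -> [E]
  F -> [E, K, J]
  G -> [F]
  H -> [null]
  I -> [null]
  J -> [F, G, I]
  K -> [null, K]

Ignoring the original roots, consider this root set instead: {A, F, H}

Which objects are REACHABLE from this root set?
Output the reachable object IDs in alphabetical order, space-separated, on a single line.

Answer: A E F G H I J K

Derivation:
Roots: A F H
Mark A: refs=F E, marked=A
Mark F: refs=E K J, marked=A F
Mark H: refs=null, marked=A F H
Mark E: refs=E, marked=A E F H
Mark K: refs=null K, marked=A E F H K
Mark J: refs=F G I, marked=A E F H J K
Mark G: refs=F, marked=A E F G H J K
Mark I: refs=null, marked=A E F G H I J K
Unmarked (collected): B C D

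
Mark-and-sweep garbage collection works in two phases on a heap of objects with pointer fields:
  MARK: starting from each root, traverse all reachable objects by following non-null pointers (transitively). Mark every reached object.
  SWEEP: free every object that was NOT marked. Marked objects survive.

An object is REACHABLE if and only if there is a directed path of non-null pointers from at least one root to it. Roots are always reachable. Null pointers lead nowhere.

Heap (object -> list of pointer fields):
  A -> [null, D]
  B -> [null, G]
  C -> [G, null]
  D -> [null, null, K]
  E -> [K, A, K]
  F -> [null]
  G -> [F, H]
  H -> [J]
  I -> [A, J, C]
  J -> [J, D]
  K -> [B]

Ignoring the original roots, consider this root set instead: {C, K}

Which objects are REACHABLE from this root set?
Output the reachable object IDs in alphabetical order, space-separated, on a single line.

Roots: C K
Mark C: refs=G null, marked=C
Mark K: refs=B, marked=C K
Mark G: refs=F H, marked=C G K
Mark B: refs=null G, marked=B C G K
Mark F: refs=null, marked=B C F G K
Mark H: refs=J, marked=B C F G H K
Mark J: refs=J D, marked=B C F G H J K
Mark D: refs=null null K, marked=B C D F G H J K
Unmarked (collected): A E I

Answer: B C D F G H J K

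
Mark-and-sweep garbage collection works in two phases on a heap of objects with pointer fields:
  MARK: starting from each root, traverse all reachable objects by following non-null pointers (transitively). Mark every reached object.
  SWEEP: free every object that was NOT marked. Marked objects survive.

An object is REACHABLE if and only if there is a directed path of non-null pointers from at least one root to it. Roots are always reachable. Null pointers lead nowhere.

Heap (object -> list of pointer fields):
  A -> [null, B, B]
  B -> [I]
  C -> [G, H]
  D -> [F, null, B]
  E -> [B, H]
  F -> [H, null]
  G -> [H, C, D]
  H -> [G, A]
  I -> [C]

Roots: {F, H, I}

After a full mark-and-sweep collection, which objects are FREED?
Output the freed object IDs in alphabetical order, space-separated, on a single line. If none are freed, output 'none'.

Answer: E

Derivation:
Roots: F H I
Mark F: refs=H null, marked=F
Mark H: refs=G A, marked=F H
Mark I: refs=C, marked=F H I
Mark G: refs=H C D, marked=F G H I
Mark A: refs=null B B, marked=A F G H I
Mark C: refs=G H, marked=A C F G H I
Mark D: refs=F null B, marked=A C D F G H I
Mark B: refs=I, marked=A B C D F G H I
Unmarked (collected): E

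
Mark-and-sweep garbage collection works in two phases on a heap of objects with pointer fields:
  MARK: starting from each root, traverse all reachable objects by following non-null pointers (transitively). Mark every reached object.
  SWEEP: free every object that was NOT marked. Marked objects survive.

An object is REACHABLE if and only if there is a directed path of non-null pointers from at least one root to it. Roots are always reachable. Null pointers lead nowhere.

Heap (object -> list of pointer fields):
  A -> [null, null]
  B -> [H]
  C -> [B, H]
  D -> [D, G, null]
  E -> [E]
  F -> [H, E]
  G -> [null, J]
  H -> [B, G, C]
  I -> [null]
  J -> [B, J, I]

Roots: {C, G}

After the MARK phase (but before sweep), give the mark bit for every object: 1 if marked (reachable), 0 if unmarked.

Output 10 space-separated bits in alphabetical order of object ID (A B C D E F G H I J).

Answer: 0 1 1 0 0 0 1 1 1 1

Derivation:
Roots: C G
Mark C: refs=B H, marked=C
Mark G: refs=null J, marked=C G
Mark B: refs=H, marked=B C G
Mark H: refs=B G C, marked=B C G H
Mark J: refs=B J I, marked=B C G H J
Mark I: refs=null, marked=B C G H I J
Unmarked (collected): A D E F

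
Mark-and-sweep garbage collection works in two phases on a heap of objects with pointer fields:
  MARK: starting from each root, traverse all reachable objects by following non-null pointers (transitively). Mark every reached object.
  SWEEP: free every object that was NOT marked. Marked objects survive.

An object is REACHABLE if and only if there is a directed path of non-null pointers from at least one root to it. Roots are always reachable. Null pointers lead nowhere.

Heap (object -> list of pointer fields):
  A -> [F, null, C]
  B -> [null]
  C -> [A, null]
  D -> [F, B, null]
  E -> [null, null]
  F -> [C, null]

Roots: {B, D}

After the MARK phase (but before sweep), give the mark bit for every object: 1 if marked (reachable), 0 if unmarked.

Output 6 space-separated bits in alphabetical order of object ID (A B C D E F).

Answer: 1 1 1 1 0 1

Derivation:
Roots: B D
Mark B: refs=null, marked=B
Mark D: refs=F B null, marked=B D
Mark F: refs=C null, marked=B D F
Mark C: refs=A null, marked=B C D F
Mark A: refs=F null C, marked=A B C D F
Unmarked (collected): E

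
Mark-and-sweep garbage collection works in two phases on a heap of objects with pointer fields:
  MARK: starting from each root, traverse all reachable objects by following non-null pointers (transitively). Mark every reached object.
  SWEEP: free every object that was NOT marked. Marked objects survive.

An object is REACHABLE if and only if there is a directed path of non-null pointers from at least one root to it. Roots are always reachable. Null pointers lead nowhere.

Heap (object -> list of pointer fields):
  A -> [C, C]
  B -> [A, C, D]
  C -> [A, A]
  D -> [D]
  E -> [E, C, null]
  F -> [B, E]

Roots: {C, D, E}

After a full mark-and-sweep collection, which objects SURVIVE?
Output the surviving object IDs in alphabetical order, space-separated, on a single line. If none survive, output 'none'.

Answer: A C D E

Derivation:
Roots: C D E
Mark C: refs=A A, marked=C
Mark D: refs=D, marked=C D
Mark E: refs=E C null, marked=C D E
Mark A: refs=C C, marked=A C D E
Unmarked (collected): B F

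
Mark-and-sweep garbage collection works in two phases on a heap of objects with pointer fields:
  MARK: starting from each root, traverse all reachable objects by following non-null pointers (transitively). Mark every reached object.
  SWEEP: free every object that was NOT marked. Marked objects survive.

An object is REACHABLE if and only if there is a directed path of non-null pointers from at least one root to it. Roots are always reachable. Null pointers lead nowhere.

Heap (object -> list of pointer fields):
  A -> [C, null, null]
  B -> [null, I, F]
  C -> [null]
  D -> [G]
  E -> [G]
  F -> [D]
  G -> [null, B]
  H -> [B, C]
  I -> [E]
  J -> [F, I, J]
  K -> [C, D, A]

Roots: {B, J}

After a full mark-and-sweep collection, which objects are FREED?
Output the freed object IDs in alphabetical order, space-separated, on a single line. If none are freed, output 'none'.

Answer: A C H K

Derivation:
Roots: B J
Mark B: refs=null I F, marked=B
Mark J: refs=F I J, marked=B J
Mark I: refs=E, marked=B I J
Mark F: refs=D, marked=B F I J
Mark E: refs=G, marked=B E F I J
Mark D: refs=G, marked=B D E F I J
Mark G: refs=null B, marked=B D E F G I J
Unmarked (collected): A C H K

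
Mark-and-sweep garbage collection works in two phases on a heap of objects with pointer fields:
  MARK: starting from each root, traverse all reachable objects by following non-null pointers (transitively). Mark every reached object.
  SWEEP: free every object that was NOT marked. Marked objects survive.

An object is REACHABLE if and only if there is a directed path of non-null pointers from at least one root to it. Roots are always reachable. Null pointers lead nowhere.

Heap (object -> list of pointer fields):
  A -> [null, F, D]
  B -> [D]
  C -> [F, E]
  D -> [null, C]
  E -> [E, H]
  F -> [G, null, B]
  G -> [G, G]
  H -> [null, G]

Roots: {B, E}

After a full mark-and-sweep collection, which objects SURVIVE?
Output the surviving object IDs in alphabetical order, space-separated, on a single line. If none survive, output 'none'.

Roots: B E
Mark B: refs=D, marked=B
Mark E: refs=E H, marked=B E
Mark D: refs=null C, marked=B D E
Mark H: refs=null G, marked=B D E H
Mark C: refs=F E, marked=B C D E H
Mark G: refs=G G, marked=B C D E G H
Mark F: refs=G null B, marked=B C D E F G H
Unmarked (collected): A

Answer: B C D E F G H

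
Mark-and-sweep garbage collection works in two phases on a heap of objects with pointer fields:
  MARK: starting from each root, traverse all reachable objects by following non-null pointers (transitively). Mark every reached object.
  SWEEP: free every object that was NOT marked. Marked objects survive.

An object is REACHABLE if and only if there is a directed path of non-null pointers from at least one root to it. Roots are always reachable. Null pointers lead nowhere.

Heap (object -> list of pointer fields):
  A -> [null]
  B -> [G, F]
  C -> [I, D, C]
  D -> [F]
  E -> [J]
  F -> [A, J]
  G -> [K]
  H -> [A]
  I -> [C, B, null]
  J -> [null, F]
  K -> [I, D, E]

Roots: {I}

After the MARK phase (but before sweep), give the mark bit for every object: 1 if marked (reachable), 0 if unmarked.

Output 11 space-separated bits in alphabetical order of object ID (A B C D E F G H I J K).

Answer: 1 1 1 1 1 1 1 0 1 1 1

Derivation:
Roots: I
Mark I: refs=C B null, marked=I
Mark C: refs=I D C, marked=C I
Mark B: refs=G F, marked=B C I
Mark D: refs=F, marked=B C D I
Mark G: refs=K, marked=B C D G I
Mark F: refs=A J, marked=B C D F G I
Mark K: refs=I D E, marked=B C D F G I K
Mark A: refs=null, marked=A B C D F G I K
Mark J: refs=null F, marked=A B C D F G I J K
Mark E: refs=J, marked=A B C D E F G I J K
Unmarked (collected): H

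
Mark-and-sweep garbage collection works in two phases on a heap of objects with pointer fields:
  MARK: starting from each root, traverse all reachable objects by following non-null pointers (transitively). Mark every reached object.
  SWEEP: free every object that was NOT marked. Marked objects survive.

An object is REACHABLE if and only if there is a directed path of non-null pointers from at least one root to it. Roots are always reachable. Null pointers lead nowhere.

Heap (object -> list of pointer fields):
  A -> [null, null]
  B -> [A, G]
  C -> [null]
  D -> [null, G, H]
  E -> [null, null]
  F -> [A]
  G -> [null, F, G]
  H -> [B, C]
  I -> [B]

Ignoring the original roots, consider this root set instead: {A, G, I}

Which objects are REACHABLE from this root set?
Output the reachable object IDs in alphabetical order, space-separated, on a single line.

Answer: A B F G I

Derivation:
Roots: A G I
Mark A: refs=null null, marked=A
Mark G: refs=null F G, marked=A G
Mark I: refs=B, marked=A G I
Mark F: refs=A, marked=A F G I
Mark B: refs=A G, marked=A B F G I
Unmarked (collected): C D E H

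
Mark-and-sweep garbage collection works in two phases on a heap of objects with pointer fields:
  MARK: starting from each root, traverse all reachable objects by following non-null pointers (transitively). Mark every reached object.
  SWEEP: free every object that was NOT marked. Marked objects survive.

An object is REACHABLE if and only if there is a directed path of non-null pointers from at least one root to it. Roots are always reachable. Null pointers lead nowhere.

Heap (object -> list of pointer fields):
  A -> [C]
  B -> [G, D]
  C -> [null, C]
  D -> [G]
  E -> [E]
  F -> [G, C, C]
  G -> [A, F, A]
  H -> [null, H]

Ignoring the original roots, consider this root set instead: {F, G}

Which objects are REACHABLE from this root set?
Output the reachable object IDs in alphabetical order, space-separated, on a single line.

Roots: F G
Mark F: refs=G C C, marked=F
Mark G: refs=A F A, marked=F G
Mark C: refs=null C, marked=C F G
Mark A: refs=C, marked=A C F G
Unmarked (collected): B D E H

Answer: A C F G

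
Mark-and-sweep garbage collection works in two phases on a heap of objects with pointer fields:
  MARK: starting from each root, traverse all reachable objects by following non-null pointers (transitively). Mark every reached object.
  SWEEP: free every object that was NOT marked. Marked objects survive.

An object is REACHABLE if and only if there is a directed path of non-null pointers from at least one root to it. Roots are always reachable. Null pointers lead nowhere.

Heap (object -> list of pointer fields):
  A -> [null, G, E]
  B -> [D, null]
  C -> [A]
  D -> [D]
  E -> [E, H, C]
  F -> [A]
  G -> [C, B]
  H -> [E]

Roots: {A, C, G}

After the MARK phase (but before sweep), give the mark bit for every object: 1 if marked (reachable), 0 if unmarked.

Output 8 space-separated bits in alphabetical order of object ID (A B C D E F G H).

Answer: 1 1 1 1 1 0 1 1

Derivation:
Roots: A C G
Mark A: refs=null G E, marked=A
Mark C: refs=A, marked=A C
Mark G: refs=C B, marked=A C G
Mark E: refs=E H C, marked=A C E G
Mark B: refs=D null, marked=A B C E G
Mark H: refs=E, marked=A B C E G H
Mark D: refs=D, marked=A B C D E G H
Unmarked (collected): F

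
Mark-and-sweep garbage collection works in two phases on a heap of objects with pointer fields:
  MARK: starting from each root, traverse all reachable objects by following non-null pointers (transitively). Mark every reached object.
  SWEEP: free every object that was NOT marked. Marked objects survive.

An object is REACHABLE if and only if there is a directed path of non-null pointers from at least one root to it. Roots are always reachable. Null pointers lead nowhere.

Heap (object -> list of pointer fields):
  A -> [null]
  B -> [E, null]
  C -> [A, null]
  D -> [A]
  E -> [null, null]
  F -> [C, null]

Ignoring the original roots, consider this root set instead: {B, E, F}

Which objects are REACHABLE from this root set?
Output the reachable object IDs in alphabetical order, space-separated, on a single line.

Answer: A B C E F

Derivation:
Roots: B E F
Mark B: refs=E null, marked=B
Mark E: refs=null null, marked=B E
Mark F: refs=C null, marked=B E F
Mark C: refs=A null, marked=B C E F
Mark A: refs=null, marked=A B C E F
Unmarked (collected): D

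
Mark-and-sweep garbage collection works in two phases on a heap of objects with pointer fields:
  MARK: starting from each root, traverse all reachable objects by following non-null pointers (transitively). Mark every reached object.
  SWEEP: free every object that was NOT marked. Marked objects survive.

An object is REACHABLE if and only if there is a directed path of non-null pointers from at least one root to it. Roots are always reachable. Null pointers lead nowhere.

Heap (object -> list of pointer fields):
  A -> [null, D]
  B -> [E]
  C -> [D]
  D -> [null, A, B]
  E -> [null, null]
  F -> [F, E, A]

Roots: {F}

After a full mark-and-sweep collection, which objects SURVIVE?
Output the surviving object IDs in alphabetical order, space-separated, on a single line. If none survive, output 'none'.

Roots: F
Mark F: refs=F E A, marked=F
Mark E: refs=null null, marked=E F
Mark A: refs=null D, marked=A E F
Mark D: refs=null A B, marked=A D E F
Mark B: refs=E, marked=A B D E F
Unmarked (collected): C

Answer: A B D E F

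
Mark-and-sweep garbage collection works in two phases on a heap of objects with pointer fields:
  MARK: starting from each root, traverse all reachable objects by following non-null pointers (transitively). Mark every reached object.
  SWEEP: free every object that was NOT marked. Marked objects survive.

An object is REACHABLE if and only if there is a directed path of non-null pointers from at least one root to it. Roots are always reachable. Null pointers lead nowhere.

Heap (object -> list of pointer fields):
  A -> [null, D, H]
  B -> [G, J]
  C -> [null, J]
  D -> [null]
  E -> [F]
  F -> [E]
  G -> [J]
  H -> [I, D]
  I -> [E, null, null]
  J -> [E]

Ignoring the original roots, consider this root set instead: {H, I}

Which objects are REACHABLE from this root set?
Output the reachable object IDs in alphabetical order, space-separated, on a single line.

Roots: H I
Mark H: refs=I D, marked=H
Mark I: refs=E null null, marked=H I
Mark D: refs=null, marked=D H I
Mark E: refs=F, marked=D E H I
Mark F: refs=E, marked=D E F H I
Unmarked (collected): A B C G J

Answer: D E F H I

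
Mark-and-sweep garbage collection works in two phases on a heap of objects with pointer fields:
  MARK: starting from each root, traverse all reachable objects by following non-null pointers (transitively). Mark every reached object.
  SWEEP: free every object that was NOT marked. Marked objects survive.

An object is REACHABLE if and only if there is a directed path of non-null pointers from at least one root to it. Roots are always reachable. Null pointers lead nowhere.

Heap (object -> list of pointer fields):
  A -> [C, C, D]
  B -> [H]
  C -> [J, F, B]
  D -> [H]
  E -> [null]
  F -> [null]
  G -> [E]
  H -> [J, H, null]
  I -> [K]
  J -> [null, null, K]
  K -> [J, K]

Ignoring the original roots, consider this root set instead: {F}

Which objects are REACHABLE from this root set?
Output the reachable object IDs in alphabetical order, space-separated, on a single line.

Roots: F
Mark F: refs=null, marked=F
Unmarked (collected): A B C D E G H I J K

Answer: F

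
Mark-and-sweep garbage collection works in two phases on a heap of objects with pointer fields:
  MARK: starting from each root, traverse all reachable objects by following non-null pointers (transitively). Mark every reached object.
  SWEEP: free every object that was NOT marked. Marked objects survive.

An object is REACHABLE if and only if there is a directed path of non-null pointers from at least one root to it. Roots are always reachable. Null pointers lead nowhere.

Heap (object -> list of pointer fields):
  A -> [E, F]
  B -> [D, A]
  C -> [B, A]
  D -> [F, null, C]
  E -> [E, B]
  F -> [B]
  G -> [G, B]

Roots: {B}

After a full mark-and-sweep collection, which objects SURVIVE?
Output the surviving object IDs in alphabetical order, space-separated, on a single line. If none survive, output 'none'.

Answer: A B C D E F

Derivation:
Roots: B
Mark B: refs=D A, marked=B
Mark D: refs=F null C, marked=B D
Mark A: refs=E F, marked=A B D
Mark F: refs=B, marked=A B D F
Mark C: refs=B A, marked=A B C D F
Mark E: refs=E B, marked=A B C D E F
Unmarked (collected): G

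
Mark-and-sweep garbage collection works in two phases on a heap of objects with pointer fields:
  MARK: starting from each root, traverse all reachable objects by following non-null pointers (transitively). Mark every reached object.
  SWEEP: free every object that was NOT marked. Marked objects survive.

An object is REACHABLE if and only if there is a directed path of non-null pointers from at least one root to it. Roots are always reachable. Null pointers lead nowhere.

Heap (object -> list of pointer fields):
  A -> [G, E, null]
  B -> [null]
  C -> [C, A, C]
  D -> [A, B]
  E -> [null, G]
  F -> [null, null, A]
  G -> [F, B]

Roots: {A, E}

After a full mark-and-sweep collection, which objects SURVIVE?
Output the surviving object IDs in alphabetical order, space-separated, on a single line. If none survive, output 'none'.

Answer: A B E F G

Derivation:
Roots: A E
Mark A: refs=G E null, marked=A
Mark E: refs=null G, marked=A E
Mark G: refs=F B, marked=A E G
Mark F: refs=null null A, marked=A E F G
Mark B: refs=null, marked=A B E F G
Unmarked (collected): C D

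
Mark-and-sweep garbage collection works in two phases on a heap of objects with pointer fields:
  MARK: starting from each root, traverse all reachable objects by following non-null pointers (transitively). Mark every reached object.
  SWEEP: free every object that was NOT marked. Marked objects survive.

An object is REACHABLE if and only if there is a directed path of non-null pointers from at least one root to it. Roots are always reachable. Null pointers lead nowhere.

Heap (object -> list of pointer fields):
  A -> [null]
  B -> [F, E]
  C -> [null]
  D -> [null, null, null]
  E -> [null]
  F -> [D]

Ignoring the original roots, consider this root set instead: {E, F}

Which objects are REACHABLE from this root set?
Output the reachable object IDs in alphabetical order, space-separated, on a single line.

Answer: D E F

Derivation:
Roots: E F
Mark E: refs=null, marked=E
Mark F: refs=D, marked=E F
Mark D: refs=null null null, marked=D E F
Unmarked (collected): A B C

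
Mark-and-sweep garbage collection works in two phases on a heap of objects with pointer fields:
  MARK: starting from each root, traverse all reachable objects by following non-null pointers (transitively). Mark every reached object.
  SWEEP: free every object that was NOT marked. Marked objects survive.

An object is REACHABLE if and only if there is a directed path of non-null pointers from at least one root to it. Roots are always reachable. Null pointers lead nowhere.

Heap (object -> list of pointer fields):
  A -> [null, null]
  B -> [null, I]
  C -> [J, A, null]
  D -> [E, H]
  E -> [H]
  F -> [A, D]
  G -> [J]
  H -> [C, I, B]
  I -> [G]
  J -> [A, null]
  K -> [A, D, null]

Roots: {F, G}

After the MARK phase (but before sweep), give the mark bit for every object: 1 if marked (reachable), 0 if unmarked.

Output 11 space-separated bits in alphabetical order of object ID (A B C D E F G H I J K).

Roots: F G
Mark F: refs=A D, marked=F
Mark G: refs=J, marked=F G
Mark A: refs=null null, marked=A F G
Mark D: refs=E H, marked=A D F G
Mark J: refs=A null, marked=A D F G J
Mark E: refs=H, marked=A D E F G J
Mark H: refs=C I B, marked=A D E F G H J
Mark C: refs=J A null, marked=A C D E F G H J
Mark I: refs=G, marked=A C D E F G H I J
Mark B: refs=null I, marked=A B C D E F G H I J
Unmarked (collected): K

Answer: 1 1 1 1 1 1 1 1 1 1 0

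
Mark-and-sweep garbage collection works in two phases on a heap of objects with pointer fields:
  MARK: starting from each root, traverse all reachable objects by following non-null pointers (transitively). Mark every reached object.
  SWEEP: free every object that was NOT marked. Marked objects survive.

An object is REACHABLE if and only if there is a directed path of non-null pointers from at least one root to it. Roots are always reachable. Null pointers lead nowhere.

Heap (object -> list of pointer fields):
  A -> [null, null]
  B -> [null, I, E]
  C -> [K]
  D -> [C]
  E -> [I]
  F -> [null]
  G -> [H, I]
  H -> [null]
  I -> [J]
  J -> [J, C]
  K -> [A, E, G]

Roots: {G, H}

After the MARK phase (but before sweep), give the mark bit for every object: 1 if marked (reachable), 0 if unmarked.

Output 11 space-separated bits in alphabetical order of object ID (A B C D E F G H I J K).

Roots: G H
Mark G: refs=H I, marked=G
Mark H: refs=null, marked=G H
Mark I: refs=J, marked=G H I
Mark J: refs=J C, marked=G H I J
Mark C: refs=K, marked=C G H I J
Mark K: refs=A E G, marked=C G H I J K
Mark A: refs=null null, marked=A C G H I J K
Mark E: refs=I, marked=A C E G H I J K
Unmarked (collected): B D F

Answer: 1 0 1 0 1 0 1 1 1 1 1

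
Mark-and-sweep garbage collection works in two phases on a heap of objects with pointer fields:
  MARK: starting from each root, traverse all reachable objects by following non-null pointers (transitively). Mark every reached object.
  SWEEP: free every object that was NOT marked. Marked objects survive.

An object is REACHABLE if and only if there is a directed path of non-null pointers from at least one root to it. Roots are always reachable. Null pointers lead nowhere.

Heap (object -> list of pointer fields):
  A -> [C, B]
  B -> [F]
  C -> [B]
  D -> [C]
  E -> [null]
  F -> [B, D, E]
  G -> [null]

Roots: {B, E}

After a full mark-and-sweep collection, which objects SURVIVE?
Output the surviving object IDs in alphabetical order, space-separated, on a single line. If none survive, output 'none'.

Roots: B E
Mark B: refs=F, marked=B
Mark E: refs=null, marked=B E
Mark F: refs=B D E, marked=B E F
Mark D: refs=C, marked=B D E F
Mark C: refs=B, marked=B C D E F
Unmarked (collected): A G

Answer: B C D E F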